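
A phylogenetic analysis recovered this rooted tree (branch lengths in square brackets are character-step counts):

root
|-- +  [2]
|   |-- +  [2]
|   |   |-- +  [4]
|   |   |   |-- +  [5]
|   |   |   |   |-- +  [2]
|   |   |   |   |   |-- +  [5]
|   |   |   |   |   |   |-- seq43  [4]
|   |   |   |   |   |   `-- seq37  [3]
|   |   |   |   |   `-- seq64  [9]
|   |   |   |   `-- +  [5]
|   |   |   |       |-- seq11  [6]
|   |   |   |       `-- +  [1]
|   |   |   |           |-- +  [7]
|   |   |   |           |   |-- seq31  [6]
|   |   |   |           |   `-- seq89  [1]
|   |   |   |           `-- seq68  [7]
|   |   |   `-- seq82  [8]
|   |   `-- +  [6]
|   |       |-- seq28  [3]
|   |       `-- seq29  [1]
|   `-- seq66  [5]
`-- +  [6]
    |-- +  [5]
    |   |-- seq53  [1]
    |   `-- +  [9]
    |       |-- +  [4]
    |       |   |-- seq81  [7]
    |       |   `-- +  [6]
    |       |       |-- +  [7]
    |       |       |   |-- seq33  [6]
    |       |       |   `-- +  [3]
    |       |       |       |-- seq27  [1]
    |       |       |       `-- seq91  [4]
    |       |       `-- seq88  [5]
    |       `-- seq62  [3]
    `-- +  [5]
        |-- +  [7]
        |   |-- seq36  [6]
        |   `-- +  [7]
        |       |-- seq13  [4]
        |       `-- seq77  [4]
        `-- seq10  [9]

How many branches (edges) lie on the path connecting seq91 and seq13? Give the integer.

11

The MRCA of seq91 and seq13 is the node subtending ((seq53,((seq81,((seq33,(seq27,seq91)),seq88)),seq62)),((seq36,(seq13,seq77)),seq10)).
From seq91 up to that node: 7 branches. From seq13 up to the same node: 4 branches. Total: 7 + 4 = 11.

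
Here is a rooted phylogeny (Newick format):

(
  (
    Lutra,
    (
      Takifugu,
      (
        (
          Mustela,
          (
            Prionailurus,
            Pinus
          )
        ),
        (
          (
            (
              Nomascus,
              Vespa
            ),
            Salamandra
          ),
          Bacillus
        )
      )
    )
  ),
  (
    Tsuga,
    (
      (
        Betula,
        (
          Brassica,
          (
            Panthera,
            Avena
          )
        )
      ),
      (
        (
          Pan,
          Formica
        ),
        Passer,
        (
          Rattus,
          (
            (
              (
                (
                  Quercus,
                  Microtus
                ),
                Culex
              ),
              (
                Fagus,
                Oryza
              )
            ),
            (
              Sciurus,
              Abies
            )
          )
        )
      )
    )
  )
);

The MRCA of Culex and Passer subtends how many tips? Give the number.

The MRCA of Culex and Passer is the node subtending ((Pan,Formica),Passer,(Rattus,((((Quercus,Microtus),Culex),(Fagus,Oryza)),(Sciurus,Abies)))).
That clade contains 11 terminal taxa: Abies, Culex, Fagus, Formica, Microtus, Oryza, Pan, Passer, Quercus, Rattus, Sciurus.

11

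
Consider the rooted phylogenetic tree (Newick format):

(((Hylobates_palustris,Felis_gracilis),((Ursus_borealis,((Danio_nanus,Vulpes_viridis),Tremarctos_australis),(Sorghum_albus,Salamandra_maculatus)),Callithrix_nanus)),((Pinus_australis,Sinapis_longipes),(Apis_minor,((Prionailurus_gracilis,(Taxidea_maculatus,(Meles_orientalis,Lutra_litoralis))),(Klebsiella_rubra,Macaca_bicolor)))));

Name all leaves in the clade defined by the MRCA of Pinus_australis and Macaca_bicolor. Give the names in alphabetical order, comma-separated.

Apis_minor, Klebsiella_rubra, Lutra_litoralis, Macaca_bicolor, Meles_orientalis, Pinus_australis, Prionailurus_gracilis, Sinapis_longipes, Taxidea_maculatus

Tracing Pinus_australis: it sits inside (Pinus_australis,Sinapis_longipes).
Tracing Macaca_bicolor: it sits inside (Klebsiella_rubra,Macaca_bicolor).
The smallest clade enclosing both is ((Pinus_australis,Sinapis_longipes),(Apis_minor,((Prionailurus_gracilis,(Taxidea_maculatus,(Meles_orientalis,Lutra_litoralis))),(Klebsiella_rubra,Macaca_bicolor)))); the answer is its 9 terminal taxa in alphabetical order.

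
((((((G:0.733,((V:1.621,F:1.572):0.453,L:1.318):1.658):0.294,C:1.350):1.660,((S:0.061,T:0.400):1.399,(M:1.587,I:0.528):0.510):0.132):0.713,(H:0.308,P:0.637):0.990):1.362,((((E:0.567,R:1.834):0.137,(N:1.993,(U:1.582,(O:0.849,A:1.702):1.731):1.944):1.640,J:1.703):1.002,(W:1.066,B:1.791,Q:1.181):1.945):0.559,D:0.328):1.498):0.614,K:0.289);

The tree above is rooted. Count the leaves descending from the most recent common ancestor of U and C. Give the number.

22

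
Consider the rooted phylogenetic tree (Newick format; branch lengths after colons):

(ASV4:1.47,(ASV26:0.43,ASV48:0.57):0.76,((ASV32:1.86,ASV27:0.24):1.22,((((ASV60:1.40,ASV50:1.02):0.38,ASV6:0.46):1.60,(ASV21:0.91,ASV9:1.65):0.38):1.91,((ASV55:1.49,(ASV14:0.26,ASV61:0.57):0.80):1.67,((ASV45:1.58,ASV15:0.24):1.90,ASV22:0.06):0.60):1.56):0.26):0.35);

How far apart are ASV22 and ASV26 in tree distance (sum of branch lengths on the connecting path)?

The path runs ASV22 → … → MRCA → … → ASV26; the MRCA is the root of the tree.
Branch lengths along that path: 0.06 + 0.60 + 1.56 + 0.26 + 0.35 + 0.76 + 0.43 = 4.02.

4.02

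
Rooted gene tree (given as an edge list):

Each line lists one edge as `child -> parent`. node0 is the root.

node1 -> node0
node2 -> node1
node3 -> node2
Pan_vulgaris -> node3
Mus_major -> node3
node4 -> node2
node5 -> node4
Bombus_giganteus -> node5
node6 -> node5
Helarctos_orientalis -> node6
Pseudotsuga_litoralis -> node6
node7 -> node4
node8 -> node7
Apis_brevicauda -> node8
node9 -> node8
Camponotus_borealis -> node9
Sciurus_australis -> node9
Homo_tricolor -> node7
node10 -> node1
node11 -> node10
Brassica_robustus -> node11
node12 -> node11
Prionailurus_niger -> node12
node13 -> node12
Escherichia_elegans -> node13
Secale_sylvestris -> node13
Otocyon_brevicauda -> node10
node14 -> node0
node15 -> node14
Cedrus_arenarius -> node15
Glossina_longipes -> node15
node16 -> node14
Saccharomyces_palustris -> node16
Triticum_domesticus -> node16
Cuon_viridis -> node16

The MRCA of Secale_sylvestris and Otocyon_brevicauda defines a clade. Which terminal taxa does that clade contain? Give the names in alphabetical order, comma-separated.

Brassica_robustus, Escherichia_elegans, Otocyon_brevicauda, Prionailurus_niger, Secale_sylvestris

Tracing Secale_sylvestris: it sits inside (Escherichia_elegans,Secale_sylvestris).
Tracing Otocyon_brevicauda: it sits inside ((Brassica_robustus,(Prionailurus_niger,(Escherichia_elegans,Secale_sylvestris))),Otocyon_brevicauda).
The smallest clade enclosing both is ((Brassica_robustus,(Prionailurus_niger,(Escherichia_elegans,Secale_sylvestris))),Otocyon_brevicauda); the answer is its 5 terminal taxa in alphabetical order.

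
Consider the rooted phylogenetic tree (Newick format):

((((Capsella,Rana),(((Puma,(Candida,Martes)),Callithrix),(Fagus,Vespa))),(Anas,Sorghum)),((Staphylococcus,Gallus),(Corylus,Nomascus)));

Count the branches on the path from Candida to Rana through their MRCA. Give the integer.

7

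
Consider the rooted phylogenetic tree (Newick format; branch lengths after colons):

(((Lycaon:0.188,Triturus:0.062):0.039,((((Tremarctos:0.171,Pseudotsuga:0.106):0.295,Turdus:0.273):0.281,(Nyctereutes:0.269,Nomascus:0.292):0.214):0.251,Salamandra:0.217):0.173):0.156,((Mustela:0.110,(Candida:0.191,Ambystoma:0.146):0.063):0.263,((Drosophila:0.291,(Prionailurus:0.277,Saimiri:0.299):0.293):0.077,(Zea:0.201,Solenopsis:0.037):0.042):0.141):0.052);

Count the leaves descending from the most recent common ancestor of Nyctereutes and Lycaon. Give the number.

The MRCA of Nyctereutes and Lycaon is the node subtending ((Lycaon,Triturus),((((Tremarctos,Pseudotsuga),Turdus),(Nyctereutes,Nomascus)),Salamandra)).
That clade contains 8 terminal taxa: Lycaon, Nomascus, Nyctereutes, Pseudotsuga, Salamandra, Tremarctos, Triturus, Turdus.

8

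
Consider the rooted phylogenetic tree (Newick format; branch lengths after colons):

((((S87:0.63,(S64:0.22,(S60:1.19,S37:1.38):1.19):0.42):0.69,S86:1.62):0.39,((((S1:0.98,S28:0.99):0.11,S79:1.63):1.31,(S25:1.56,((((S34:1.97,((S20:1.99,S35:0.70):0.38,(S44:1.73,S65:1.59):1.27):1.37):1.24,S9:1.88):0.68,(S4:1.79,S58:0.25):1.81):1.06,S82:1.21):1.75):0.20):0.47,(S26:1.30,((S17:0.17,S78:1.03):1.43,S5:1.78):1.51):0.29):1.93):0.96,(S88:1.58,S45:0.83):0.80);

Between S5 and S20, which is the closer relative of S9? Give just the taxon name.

S20

The MRCA of S9 and S20 subtends ((S34,((S20,S35),(S44,S65))),S9) (6 taxa).
The MRCA of S9 and S5 subtends ((((S1,S28),S79),(S25,((((S34,((S20,S35),(S44,S65))),S9),(S4,S58)),S82))),(S26,((S17,S78),S5))) (17 taxa).
The first is nested inside the second, so S9 shares a more recent common ancestor with S20.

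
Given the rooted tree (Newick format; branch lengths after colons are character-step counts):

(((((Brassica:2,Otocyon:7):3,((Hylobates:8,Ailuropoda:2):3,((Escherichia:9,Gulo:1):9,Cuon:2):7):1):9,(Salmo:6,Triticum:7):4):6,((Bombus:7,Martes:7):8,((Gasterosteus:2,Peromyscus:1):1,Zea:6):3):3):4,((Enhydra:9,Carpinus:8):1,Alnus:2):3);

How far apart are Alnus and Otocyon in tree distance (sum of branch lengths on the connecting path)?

The path runs Alnus → … → MRCA → … → Otocyon; the MRCA is the root of the tree.
Branch lengths along that path: 2 + 3 + 4 + 6 + 9 + 3 + 7 = 34.

34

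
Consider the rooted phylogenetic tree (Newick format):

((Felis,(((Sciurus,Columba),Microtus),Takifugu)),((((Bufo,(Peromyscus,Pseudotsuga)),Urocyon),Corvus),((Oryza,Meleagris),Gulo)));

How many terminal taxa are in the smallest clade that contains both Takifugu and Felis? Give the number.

The MRCA of Takifugu and Felis is the node subtending (Felis,(((Sciurus,Columba),Microtus),Takifugu)).
That clade contains 5 terminal taxa: Columba, Felis, Microtus, Sciurus, Takifugu.

5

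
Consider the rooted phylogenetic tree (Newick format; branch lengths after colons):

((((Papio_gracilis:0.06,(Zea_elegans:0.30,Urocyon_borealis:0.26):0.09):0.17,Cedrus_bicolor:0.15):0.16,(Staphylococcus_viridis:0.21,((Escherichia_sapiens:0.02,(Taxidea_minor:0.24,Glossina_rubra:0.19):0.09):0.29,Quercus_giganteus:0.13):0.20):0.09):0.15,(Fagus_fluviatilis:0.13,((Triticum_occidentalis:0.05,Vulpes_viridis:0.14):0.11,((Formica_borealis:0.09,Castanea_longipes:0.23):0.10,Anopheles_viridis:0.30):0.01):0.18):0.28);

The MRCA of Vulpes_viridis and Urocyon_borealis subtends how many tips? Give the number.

15

The MRCA of Vulpes_viridis and Urocyon_borealis is the root, so the clade is the entire tree.
That clade contains 15 terminal taxa: Anopheles_viridis, Castanea_longipes, Cedrus_bicolor, Escherichia_sapiens, Fagus_fluviatilis, Formica_borealis, Glossina_rubra, Papio_gracilis, Quercus_giganteus, Staphylococcus_viridis, Taxidea_minor, Triticum_occidentalis, Urocyon_borealis, Vulpes_viridis, Zea_elegans.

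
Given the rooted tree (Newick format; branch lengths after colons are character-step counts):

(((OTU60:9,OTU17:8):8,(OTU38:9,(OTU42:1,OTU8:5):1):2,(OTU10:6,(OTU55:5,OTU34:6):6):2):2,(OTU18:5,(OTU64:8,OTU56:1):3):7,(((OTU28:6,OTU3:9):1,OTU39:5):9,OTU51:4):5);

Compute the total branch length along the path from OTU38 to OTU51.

22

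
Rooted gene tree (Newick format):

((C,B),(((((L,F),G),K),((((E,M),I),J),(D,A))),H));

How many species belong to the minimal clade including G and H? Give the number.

11

The MRCA of G and H is the node subtending (((((L,F),G),K),((((E,M),I),J),(D,A))),H).
That clade contains 11 terminal taxa: A, D, E, F, G, H, I, J, K, L, M.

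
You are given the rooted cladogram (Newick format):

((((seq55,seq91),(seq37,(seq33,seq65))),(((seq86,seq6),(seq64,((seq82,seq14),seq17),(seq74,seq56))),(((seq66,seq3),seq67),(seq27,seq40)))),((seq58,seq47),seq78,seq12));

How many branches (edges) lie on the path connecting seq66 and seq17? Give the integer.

8

The MRCA of seq66 and seq17 is the node subtending (((seq86,seq6),(seq64,((seq82,seq14),seq17),(seq74,seq56))),(((seq66,seq3),seq67),(seq27,seq40))).
From seq66 up to that node: 4 branches. From seq17 up to the same node: 4 branches. Total: 4 + 4 = 8.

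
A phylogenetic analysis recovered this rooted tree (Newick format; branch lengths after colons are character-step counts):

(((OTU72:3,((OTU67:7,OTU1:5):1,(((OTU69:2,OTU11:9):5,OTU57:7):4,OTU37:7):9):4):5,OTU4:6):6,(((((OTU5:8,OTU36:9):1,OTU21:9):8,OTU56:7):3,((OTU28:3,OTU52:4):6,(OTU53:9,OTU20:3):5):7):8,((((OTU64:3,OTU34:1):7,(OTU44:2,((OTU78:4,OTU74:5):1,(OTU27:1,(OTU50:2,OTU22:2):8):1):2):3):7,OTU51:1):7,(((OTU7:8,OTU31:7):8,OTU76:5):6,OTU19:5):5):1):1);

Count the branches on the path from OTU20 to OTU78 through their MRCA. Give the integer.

11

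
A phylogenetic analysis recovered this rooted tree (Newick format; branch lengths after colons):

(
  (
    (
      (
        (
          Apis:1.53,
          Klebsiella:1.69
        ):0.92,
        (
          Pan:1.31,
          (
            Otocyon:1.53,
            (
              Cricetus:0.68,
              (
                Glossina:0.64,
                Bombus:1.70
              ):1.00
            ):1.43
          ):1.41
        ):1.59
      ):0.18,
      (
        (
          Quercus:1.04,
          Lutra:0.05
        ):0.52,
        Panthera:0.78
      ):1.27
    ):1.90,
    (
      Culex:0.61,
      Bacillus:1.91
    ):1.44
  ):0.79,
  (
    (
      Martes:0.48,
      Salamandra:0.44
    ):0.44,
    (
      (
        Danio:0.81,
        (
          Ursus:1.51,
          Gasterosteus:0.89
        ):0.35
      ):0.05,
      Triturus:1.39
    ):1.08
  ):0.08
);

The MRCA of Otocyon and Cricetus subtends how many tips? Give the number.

The MRCA of Otocyon and Cricetus is the node subtending (Otocyon,(Cricetus,(Glossina,Bombus))).
That clade contains 4 terminal taxa: Bombus, Cricetus, Glossina, Otocyon.

4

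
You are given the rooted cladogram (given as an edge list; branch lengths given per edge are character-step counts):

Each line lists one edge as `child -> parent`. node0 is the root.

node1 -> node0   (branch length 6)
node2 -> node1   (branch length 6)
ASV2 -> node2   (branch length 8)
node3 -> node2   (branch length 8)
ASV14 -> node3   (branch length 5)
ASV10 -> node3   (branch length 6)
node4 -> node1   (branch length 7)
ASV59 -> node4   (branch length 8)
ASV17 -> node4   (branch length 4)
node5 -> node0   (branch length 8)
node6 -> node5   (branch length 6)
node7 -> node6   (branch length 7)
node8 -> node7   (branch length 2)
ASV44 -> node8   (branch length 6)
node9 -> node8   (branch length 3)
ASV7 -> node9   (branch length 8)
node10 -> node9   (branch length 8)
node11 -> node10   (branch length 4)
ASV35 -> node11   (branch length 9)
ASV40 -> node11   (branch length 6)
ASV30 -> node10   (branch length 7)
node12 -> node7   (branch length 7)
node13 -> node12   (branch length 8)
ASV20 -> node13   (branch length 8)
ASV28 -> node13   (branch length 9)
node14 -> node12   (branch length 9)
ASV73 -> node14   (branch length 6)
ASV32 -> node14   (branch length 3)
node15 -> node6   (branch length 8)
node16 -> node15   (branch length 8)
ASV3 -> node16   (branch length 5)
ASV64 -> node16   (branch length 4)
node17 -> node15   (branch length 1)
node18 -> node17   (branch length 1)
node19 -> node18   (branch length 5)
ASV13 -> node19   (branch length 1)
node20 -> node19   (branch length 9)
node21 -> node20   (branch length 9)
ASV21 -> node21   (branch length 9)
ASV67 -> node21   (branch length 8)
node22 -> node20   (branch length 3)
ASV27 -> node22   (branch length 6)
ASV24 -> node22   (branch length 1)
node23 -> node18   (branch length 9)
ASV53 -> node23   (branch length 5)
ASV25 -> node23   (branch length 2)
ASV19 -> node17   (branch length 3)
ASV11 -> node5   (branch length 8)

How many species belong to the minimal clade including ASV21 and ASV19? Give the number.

8

The MRCA of ASV21 and ASV19 is the node subtending (((ASV13,((ASV21,ASV67),(ASV27,ASV24))),(ASV53,ASV25)),ASV19).
That clade contains 8 terminal taxa: ASV13, ASV19, ASV21, ASV24, ASV25, ASV27, ASV53, ASV67.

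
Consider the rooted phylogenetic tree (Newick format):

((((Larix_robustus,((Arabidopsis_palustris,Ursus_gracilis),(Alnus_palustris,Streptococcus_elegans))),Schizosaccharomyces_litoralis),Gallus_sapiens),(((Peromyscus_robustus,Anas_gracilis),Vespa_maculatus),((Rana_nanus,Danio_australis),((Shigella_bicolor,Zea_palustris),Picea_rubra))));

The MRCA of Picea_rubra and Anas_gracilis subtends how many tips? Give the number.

8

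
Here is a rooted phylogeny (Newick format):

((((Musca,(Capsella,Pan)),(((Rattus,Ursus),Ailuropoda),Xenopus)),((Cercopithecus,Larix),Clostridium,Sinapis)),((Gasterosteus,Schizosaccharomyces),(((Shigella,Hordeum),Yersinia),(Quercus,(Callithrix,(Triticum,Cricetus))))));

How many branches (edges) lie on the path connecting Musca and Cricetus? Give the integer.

The MRCA of Musca and Cricetus is the root of the tree.
From Musca up to that node: 4 branches. From Cricetus up to the same node: 6 branches. Total: 4 + 6 = 10.

10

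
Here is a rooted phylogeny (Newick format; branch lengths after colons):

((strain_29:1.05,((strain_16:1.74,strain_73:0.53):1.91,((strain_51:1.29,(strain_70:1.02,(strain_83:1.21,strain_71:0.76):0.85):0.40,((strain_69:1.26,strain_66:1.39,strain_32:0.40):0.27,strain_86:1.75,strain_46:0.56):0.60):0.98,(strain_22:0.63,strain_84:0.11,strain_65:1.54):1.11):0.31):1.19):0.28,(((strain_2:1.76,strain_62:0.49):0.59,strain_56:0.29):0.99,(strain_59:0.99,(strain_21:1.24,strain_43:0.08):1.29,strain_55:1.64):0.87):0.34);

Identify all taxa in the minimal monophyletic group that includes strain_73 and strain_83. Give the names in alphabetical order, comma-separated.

Tracing strain_73: it sits inside (strain_16,strain_73).
Tracing strain_83: it sits inside (strain_83,strain_71).
The smallest clade enclosing both is ((strain_16,strain_73),((strain_51,(strain_70,(strain_83,strain_71)),((strain_69,strain_66,strain_32),strain_86,strain_46)),(strain_22,strain_84,strain_65))); the answer is its 14 terminal taxa in alphabetical order.

strain_16, strain_22, strain_32, strain_46, strain_51, strain_65, strain_66, strain_69, strain_70, strain_71, strain_73, strain_83, strain_84, strain_86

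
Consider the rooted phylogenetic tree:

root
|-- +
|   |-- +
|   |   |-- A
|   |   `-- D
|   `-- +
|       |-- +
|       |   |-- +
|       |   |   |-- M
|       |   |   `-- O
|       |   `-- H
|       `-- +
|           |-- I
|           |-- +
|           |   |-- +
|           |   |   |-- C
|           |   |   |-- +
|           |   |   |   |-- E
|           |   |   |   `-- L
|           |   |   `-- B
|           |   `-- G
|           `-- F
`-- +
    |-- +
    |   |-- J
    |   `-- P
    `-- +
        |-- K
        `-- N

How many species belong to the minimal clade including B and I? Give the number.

7

The MRCA of B and I is the node subtending (I,((C,(E,L),B),G),F).
That clade contains 7 terminal taxa: B, C, E, F, G, I, L.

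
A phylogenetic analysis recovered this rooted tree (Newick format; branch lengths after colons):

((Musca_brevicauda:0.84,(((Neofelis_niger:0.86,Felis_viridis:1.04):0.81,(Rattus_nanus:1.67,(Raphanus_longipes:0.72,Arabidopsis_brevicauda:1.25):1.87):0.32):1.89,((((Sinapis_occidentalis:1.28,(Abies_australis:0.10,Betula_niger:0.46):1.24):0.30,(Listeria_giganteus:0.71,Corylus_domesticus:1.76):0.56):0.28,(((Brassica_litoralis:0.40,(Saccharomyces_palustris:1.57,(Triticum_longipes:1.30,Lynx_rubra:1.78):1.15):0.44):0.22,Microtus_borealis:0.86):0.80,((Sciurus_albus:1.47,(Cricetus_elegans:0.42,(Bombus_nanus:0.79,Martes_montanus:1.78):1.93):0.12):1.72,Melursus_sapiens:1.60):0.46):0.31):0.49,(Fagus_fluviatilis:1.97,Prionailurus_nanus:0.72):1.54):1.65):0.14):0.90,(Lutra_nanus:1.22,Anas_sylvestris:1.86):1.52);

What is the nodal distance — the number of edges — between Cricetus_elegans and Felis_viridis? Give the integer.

10

The MRCA of Cricetus_elegans and Felis_viridis is the node subtending (((Neofelis_niger,Felis_viridis),(Rattus_nanus,(Raphanus_longipes,Arabidopsis_brevicauda))),((((Sinapis_occidentalis,(Abies_australis,Betula_niger)),(Listeria_giganteus,Corylus_domesticus)),(((Brassica_litoralis,(Saccharomyces_palustris,(Triticum_longipes,Lynx_rubra))),Microtus_borealis),((Sciurus_albus,(Cricetus_elegans,(Bombus_nanus,Martes_montanus))),Melursus_sapiens))),(Fagus_fluviatilis,Prionailurus_nanus))).
From Cricetus_elegans up to that node: 7 branches. From Felis_viridis up to the same node: 3 branches. Total: 7 + 3 = 10.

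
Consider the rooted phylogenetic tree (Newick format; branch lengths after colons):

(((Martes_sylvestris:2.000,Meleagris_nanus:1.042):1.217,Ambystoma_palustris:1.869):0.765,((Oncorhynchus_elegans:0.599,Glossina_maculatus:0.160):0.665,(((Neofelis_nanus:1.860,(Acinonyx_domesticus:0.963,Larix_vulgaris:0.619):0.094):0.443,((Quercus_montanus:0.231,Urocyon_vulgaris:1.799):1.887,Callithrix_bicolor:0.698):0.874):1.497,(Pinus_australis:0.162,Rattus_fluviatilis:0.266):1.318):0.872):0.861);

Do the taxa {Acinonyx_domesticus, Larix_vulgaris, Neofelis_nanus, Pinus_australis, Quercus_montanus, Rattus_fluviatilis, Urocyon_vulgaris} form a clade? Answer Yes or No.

No

The MRCA of the listed taxa subtends (((Neofelis_nanus,(Acinonyx_domesticus,Larix_vulgaris)),((Quercus_montanus,Urocyon_vulgaris),Callithrix_bicolor)),(Pinus_australis,Rattus_fluviatilis)).
That clade also contains Callithrix_bicolor, which is not in the proposed group, so the group is not monophyletic.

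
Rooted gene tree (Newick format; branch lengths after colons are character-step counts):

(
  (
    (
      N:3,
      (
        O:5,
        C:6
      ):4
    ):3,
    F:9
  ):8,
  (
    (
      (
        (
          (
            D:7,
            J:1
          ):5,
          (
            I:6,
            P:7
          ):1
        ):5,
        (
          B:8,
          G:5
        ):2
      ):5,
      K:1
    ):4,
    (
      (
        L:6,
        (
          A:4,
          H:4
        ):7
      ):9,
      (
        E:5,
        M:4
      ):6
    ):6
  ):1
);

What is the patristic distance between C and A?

The path runs C → … → MRCA → … → A; the MRCA is the root of the tree.
Branch lengths along that path: 6 + 4 + 3 + 8 + 1 + 6 + 9 + 7 + 4 = 48.

48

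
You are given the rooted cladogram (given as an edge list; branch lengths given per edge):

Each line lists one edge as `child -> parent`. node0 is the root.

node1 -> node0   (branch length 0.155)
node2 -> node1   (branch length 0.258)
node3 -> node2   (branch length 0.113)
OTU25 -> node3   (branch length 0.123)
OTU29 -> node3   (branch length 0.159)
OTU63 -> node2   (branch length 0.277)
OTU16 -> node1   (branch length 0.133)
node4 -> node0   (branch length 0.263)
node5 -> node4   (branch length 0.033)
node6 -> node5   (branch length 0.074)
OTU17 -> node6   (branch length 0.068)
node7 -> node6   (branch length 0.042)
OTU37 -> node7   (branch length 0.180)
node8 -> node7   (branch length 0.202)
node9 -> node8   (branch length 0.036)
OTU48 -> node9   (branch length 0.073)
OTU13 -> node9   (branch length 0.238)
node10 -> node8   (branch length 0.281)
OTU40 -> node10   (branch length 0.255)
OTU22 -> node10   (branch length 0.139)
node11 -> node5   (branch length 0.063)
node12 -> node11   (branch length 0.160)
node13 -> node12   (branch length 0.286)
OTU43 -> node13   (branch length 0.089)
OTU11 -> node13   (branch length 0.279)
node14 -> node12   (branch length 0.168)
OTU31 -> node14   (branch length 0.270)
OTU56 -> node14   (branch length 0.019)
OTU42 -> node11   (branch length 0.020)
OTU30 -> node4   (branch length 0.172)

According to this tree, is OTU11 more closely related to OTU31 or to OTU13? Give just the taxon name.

OTU31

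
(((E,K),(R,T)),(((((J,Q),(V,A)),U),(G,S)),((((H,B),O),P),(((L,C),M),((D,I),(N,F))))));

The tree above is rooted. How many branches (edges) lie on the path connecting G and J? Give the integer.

The MRCA of G and J is the node subtending ((((J,Q),(V,A)),U),(G,S)).
From G up to that node: 2 branches. From J up to the same node: 4 branches. Total: 2 + 4 = 6.

6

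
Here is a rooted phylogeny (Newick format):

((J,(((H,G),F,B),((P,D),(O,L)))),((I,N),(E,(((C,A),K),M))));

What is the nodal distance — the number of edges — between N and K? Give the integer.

6

The MRCA of N and K is the node subtending ((I,N),(E,(((C,A),K),M))).
From N up to that node: 2 branches. From K up to the same node: 4 branches. Total: 2 + 4 = 6.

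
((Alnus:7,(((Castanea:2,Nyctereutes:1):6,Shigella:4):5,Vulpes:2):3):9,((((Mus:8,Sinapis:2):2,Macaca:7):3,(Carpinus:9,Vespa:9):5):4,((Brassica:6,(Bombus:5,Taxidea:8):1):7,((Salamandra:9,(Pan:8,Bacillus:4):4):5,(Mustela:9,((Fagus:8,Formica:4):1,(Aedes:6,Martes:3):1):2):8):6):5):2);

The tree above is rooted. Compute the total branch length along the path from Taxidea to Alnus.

The path runs Taxidea → … → MRCA → … → Alnus; the MRCA is the root of the tree.
Branch lengths along that path: 8 + 1 + 7 + 5 + 2 + 9 + 7 = 39.

39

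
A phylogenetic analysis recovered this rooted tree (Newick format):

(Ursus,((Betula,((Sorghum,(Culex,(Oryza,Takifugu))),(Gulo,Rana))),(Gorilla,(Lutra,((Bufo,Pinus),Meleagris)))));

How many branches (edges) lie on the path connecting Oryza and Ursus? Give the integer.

8

The MRCA of Oryza and Ursus is the root of the tree.
From Oryza up to that node: 7 branches. From Ursus up to the same node: 1 branch. Total: 7 + 1 = 8.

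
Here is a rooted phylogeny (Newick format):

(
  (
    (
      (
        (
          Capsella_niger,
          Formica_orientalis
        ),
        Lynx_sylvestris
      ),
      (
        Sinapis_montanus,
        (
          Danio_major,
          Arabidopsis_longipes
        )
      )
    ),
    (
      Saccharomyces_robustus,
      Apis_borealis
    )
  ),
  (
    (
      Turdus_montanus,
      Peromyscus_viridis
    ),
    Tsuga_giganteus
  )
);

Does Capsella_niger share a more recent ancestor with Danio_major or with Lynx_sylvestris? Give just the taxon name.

Lynx_sylvestris

The MRCA of Capsella_niger and Lynx_sylvestris subtends ((Capsella_niger,Formica_orientalis),Lynx_sylvestris) (3 taxa).
The MRCA of Capsella_niger and Danio_major subtends (((Capsella_niger,Formica_orientalis),Lynx_sylvestris),(Sinapis_montanus,(Danio_major,Arabidopsis_longipes))) (6 taxa).
The first is nested inside the second, so Capsella_niger shares a more recent common ancestor with Lynx_sylvestris.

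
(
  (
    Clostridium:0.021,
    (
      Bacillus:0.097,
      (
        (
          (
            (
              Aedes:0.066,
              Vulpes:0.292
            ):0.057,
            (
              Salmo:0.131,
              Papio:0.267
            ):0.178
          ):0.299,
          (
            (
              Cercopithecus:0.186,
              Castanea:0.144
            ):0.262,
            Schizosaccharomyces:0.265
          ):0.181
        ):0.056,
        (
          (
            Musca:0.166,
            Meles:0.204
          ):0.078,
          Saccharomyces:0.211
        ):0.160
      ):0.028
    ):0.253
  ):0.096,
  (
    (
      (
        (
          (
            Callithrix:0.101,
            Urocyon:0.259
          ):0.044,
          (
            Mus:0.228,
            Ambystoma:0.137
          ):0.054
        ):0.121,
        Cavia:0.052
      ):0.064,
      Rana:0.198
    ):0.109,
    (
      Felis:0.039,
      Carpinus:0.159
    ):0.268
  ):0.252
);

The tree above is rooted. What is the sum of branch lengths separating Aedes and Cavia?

1.332

The path runs Aedes → … → MRCA → … → Cavia; the MRCA is the root of the tree.
Branch lengths along that path: 0.066 + 0.057 + 0.299 + 0.056 + 0.028 + 0.253 + 0.096 + 0.252 + 0.109 + 0.064 + 0.052 = 1.332.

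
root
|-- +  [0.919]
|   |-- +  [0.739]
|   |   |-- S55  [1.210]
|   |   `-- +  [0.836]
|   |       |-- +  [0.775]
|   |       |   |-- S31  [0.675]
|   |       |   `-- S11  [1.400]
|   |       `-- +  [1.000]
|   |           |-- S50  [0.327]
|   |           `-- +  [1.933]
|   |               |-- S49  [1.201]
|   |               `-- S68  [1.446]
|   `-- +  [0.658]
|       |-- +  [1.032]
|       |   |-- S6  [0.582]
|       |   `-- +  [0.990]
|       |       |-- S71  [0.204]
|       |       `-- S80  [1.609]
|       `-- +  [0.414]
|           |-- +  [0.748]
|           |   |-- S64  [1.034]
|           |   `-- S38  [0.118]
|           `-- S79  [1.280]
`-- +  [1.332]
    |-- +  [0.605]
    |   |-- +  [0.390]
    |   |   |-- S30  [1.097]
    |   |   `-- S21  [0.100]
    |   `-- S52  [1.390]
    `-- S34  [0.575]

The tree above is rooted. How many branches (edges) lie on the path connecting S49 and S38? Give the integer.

The MRCA of S49 and S38 is the node subtending ((S55,((S31,S11),(S50,(S49,S68)))),((S6,(S71,S80)),((S64,S38),S79))).
From S49 up to that node: 5 branches. From S38 up to the same node: 4 branches. Total: 5 + 4 = 9.

9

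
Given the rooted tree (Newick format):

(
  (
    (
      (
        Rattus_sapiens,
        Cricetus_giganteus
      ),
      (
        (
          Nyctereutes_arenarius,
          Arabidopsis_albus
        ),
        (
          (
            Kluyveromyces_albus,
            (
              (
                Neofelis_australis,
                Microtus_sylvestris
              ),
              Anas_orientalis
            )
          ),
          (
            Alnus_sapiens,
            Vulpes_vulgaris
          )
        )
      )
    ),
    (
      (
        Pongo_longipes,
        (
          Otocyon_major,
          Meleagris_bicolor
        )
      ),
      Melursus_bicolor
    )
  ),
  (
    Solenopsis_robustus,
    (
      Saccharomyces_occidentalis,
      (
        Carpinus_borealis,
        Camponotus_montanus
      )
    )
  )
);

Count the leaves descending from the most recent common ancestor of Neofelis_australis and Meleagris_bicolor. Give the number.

14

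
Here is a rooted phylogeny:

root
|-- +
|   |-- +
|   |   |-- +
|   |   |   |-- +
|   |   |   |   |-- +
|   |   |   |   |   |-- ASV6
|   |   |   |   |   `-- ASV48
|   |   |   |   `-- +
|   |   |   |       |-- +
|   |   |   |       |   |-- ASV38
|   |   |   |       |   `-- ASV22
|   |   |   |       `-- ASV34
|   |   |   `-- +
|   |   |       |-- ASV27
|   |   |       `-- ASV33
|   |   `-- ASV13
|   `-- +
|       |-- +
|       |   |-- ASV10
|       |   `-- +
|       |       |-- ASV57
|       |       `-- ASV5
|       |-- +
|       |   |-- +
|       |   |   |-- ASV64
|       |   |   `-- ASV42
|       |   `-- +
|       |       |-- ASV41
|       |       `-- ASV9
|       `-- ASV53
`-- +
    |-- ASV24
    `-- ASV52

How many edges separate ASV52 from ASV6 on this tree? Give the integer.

The MRCA of ASV52 and ASV6 is the root of the tree.
From ASV52 up to that node: 2 branches. From ASV6 up to the same node: 6 branches. Total: 2 + 6 = 8.

8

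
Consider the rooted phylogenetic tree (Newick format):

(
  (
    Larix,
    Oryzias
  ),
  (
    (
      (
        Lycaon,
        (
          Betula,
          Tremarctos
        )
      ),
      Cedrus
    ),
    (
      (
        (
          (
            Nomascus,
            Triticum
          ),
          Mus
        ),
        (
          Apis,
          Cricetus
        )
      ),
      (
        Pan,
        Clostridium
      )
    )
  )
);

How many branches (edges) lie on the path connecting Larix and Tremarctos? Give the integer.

7

The MRCA of Larix and Tremarctos is the root of the tree.
From Larix up to that node: 2 branches. From Tremarctos up to the same node: 5 branches. Total: 2 + 5 = 7.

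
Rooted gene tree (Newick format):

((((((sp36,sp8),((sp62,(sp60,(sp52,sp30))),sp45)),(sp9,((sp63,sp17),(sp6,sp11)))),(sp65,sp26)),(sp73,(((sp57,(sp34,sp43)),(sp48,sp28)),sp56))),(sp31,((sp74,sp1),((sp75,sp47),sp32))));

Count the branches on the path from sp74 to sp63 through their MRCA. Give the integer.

11

The MRCA of sp74 and sp63 is the root of the tree.
From sp74 up to that node: 4 branches. From sp63 up to the same node: 7 branches. Total: 4 + 7 = 11.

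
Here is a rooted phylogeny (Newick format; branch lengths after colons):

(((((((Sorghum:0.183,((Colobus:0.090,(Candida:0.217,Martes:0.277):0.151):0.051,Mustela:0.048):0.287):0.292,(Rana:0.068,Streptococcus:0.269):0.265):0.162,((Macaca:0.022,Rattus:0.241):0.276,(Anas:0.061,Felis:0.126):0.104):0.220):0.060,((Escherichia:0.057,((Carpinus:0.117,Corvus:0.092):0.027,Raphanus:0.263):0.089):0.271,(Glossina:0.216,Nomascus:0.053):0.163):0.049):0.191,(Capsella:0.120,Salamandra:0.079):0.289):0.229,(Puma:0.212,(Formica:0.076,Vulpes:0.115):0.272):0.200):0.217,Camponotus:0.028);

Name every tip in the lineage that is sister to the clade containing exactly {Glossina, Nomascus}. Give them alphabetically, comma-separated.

Carpinus, Corvus, Escherichia, Raphanus

The clade containing exactly {Glossina, Nomascus} attaches to the tree at the node subtending ((Escherichia,((Carpinus,Corvus),Raphanus)),(Glossina,Nomascus)).
The other lineage descending from that same node — the sister group — is (Escherichia,((Carpinus,Corvus),Raphanus)); its 4 tips in alphabetical order are the answer.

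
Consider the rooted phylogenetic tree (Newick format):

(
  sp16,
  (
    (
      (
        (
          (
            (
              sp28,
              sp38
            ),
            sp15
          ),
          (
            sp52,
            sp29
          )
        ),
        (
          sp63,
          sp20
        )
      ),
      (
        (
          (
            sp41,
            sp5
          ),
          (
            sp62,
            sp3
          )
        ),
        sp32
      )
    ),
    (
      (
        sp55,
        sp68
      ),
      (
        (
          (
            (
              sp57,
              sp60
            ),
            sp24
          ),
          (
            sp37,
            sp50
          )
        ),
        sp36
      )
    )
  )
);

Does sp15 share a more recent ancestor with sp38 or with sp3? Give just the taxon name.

The MRCA of sp15 and sp38 subtends ((sp28,sp38),sp15) (3 taxa).
The MRCA of sp15 and sp3 subtends (((((sp28,sp38),sp15),(sp52,sp29)),(sp63,sp20)),(((sp41,sp5),(sp62,sp3)),sp32)) (12 taxa).
The first is nested inside the second, so sp15 shares a more recent common ancestor with sp38.

sp38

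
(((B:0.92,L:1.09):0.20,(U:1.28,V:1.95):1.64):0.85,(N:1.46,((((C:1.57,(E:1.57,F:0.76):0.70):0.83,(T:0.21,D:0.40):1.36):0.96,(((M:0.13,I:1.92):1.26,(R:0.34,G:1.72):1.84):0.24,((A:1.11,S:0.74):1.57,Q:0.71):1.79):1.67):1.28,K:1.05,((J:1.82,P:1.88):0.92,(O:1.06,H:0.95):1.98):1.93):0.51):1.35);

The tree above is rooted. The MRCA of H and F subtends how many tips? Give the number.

17

The MRCA of H and F is the node subtending ((((C,(E,F)),(T,D)),(((M,I),(R,G)),((A,S),Q))),K,((J,P),(O,H))).
That clade contains 17 terminal taxa: A, C, D, E, F, G, H, I, J, K, M, O, P, Q, R, S, T.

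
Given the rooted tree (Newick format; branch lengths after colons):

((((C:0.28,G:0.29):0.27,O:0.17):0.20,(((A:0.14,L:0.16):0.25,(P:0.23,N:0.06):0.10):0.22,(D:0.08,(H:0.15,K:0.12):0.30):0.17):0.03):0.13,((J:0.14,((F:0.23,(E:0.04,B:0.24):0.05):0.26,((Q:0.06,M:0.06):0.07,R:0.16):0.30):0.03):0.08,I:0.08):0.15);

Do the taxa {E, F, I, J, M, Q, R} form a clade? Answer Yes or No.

The MRCA of the listed taxa subtends ((J,((F,(E,B)),((Q,M),R))),I).
That clade also contains B, which is not in the proposed group, so the group is not monophyletic.

No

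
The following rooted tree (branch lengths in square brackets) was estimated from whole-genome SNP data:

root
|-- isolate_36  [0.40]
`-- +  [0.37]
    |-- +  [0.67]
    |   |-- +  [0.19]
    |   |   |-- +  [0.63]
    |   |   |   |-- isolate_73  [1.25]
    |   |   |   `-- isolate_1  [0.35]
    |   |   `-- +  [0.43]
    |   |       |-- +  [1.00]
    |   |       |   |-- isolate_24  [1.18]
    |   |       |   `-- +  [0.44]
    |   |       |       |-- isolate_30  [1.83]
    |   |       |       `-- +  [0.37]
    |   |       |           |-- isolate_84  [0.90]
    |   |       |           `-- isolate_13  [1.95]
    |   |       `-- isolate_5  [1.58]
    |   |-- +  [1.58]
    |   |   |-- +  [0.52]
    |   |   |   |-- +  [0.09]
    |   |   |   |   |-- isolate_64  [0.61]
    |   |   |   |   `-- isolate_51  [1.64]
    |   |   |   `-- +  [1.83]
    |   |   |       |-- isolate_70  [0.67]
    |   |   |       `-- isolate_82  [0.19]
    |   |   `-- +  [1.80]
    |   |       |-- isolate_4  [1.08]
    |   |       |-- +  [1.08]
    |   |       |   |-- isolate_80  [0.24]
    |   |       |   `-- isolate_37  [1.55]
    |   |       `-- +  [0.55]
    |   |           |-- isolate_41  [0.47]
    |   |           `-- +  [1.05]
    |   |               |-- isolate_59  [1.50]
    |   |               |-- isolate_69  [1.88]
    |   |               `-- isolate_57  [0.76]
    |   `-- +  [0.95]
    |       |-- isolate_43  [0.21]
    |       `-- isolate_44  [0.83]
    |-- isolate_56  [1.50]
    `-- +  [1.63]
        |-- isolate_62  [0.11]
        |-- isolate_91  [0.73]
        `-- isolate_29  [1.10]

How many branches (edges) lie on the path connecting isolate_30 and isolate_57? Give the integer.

The MRCA of isolate_30 and isolate_57 is the node subtending (((isolate_73,isolate_1),((isolate_24,(isolate_30,(isolate_84,isolate_13))),isolate_5)),(((isolate_64,isolate_51),(isolate_70,isolate_82)),(isolate_4,(isolate_80,isolate_37),(isolate_41,(isolate_59,isolate_69,isolate_57)))),(isolate_43,isolate_44)).
From isolate_30 up to that node: 5 branches. From isolate_57 up to the same node: 5 branches. Total: 5 + 5 = 10.

10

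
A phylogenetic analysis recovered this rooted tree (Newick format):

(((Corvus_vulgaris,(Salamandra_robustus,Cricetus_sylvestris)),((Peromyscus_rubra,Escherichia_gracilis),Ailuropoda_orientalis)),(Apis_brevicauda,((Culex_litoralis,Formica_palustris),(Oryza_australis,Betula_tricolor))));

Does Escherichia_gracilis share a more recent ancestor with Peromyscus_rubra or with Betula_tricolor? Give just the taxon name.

Peromyscus_rubra

The MRCA of Escherichia_gracilis and Peromyscus_rubra subtends (Peromyscus_rubra,Escherichia_gracilis) (2 taxa).
The MRCA of Escherichia_gracilis and Betula_tricolor is the root, subtending the entire tree (11 taxa).
The first is nested inside the second, so Escherichia_gracilis shares a more recent common ancestor with Peromyscus_rubra.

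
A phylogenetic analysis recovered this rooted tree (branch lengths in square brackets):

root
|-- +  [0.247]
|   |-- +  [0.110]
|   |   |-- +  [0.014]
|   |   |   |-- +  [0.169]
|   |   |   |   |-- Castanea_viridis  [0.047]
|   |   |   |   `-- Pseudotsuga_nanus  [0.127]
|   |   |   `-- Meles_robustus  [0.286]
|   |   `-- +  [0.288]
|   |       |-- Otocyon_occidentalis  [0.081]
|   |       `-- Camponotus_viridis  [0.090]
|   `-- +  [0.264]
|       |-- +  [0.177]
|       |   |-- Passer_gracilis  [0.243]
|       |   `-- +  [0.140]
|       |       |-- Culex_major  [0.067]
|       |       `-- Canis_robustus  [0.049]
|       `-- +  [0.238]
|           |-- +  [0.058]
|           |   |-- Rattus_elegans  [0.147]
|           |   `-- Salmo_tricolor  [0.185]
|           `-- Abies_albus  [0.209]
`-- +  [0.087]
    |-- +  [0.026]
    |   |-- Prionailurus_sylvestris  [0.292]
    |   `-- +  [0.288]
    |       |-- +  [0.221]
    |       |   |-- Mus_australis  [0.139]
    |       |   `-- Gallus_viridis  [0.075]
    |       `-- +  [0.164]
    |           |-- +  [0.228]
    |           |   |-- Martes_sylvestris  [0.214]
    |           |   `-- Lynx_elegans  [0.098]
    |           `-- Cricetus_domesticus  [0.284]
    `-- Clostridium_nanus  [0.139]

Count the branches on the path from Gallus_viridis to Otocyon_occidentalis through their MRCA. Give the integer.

9

The MRCA of Gallus_viridis and Otocyon_occidentalis is the root of the tree.
From Gallus_viridis up to that node: 5 branches. From Otocyon_occidentalis up to the same node: 4 branches. Total: 5 + 4 = 9.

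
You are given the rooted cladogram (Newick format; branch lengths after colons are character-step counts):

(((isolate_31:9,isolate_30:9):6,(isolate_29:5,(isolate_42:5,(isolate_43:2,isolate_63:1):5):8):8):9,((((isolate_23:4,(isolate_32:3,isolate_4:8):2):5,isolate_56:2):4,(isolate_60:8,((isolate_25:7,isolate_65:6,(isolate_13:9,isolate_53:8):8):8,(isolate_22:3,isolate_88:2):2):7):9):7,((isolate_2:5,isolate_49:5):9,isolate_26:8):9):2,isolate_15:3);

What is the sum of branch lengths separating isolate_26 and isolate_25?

55

The path runs isolate_26 → … → MRCA → … → isolate_25; the MRCA is the node subtending ((((isolate_23,(isolate_32,isolate_4)),isolate_56),(isolate_60,((isolate_25,isolate_65,(isolate_13,isolate_53)),(isolate_22,isolate_88)))),((isolate_2,isolate_49),isolate_26)).
Branch lengths along that path: 8 + 9 + 7 + 9 + 7 + 8 + 7 = 55.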